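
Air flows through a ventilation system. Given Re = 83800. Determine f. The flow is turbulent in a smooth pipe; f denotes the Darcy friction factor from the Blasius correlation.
Formula: f = \frac{0.316}{Re^{0.25}}
f = 0.316/83800^0.25 = 0.01857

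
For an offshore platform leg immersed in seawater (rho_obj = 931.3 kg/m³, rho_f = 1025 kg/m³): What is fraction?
Formula: f_{sub} = \frac{\rho_{obj}}{\rho_f}
fraction = 931.3/1025 = 0.9086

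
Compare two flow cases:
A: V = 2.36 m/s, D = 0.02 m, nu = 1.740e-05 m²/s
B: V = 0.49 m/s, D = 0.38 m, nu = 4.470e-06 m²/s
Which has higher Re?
Re(A) = 2713, Re(B) = 41655. Answer: B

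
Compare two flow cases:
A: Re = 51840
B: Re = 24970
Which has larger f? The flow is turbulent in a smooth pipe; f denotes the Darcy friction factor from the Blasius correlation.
f(A) = 0.02094, f(B) = 0.02514. Answer: B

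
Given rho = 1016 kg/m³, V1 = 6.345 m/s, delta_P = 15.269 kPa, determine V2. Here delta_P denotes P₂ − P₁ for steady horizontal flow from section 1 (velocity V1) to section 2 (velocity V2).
Formula: \Delta P = \frac{1}{2} \rho (V_1^2 - V_2^2)
Substituting knowns: 15.269 = 0.5·1016·(6.345² − V2²)/1000
Solving for V2: V2 = √(6.345² − 2·(15.269·1000)/1016) = 3.194 m/s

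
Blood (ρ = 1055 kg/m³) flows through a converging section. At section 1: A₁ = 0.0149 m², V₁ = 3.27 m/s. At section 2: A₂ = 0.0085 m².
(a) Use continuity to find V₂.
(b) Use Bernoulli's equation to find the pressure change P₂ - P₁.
(a) Continuity: A₁V₁=A₂V₂ -> V₂=A₁V₁/A₂=0.0149*3.27/0.0085=5.73 m/s
(b) Bernoulli: P₂-P₁=0.5*rho*(V₁^2-V₂^2)/1000=0.5*1055*(3.27^2-5.73^2)/1000=-11.68 kPa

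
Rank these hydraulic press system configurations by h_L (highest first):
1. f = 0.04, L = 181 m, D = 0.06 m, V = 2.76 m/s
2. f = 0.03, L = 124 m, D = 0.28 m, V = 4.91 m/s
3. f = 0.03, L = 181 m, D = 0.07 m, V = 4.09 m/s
Case 1: h_L = 46.85 m
Case 2: h_L = 16.32 m
Case 3: h_L = 66.14 m
Ranking (highest first): 3, 1, 2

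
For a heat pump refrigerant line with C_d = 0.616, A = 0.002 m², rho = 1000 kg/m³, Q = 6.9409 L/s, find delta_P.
Formula: Q = C_d A \sqrt{\frac{2 \Delta P}{\rho}}
Substituting knowns: 6.9409 = 0.616·0.002·√(2·(delta_P·1000)/1000)·1000
Solving for delta_P: delta_P = ((6.9409/1000)/(0.616·0.002))²·1000/2/1000 = 15.87 kPa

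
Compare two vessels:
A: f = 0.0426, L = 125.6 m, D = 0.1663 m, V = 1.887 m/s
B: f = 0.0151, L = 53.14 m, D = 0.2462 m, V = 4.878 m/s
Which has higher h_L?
h_L(A) = 5.839 m, h_L(B) = 3.953 m. Answer: A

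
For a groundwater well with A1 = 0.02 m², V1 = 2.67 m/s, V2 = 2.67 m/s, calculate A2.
Formula: V_2 = \frac{A_1 V_1}{A_2}
Substituting knowns: 2.67 = 0.02·2.67/A2
Solving for A2: A2 = 0.02·2.67/2.67 = 0.02 m²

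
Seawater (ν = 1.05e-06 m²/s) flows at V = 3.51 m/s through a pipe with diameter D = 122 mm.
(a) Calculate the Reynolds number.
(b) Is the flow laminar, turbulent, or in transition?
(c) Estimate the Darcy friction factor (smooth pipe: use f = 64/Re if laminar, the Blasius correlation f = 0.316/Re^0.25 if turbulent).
(a) Re = V·D/ν = 3.51·0.122/1.05e-06 = 407830
(b) Flow regime: turbulent (Re > 4000)
(c) Friction factor: f = 0.316/Re^0.25 = 0.316/407830^0.25 = 0.0125 (Blasius is strictly valid for Re ≲ 1e5; used here as the smooth-pipe estimate the problem specifies)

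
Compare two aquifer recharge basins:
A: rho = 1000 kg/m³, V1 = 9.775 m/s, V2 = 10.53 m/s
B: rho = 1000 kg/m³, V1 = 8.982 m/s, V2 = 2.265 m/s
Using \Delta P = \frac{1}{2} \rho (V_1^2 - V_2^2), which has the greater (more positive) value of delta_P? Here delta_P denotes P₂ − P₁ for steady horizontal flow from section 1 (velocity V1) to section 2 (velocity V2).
delta_P(A) = -7.665 kPa, delta_P(B) = 37.77 kPa. Answer: B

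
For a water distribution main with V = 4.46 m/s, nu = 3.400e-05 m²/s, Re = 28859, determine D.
Formula: Re = \frac{V D}{\nu}
Substituting knowns: 28859 = 4.46·D/3.400e-05
Solving for D: D = 28859·3.400e-05/4.46 = 0.22 m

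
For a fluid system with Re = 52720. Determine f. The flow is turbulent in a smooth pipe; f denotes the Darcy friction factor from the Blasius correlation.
Formula: f = \frac{0.316}{Re^{0.25}}
f = 0.316/52720^0.25 = 0.02085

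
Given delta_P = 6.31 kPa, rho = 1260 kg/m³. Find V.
Formula: V = \sqrt{\frac{2 \Delta P}{\rho}}
V = √(2·(6.31·1000)/1260) = 3.165 m/s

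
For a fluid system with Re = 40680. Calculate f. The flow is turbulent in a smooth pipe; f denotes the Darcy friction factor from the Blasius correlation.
Formula: f = \frac{0.316}{Re^{0.25}}
f = 0.316/40680^0.25 = 0.02225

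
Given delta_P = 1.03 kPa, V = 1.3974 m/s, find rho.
Formula: V = \sqrt{\frac{2 \Delta P}{\rho}}
Substituting knowns: 1.3974 = √(2·(1.03·1000)/rho)
Solving for rho: rho = 2·(1.03·1000)/1.3974² = 1055 kg/m³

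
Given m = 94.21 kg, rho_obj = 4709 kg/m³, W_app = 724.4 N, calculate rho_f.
Formula: W_{app} = mg\left(1 - \frac{\rho_f}{\rho_{obj}}\right)
Substituting knowns: 724.4 = 94.21·9.81·(1 − rho_f/4709)
Solving for rho_f: rho_f = 4709·(1 − 724.4/(94.21·9.81)) = 1018 kg/m³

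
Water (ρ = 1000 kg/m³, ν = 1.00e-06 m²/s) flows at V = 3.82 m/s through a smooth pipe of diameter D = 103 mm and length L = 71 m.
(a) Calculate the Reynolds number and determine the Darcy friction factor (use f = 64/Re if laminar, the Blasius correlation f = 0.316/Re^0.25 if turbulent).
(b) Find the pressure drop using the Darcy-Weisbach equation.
(a) Re = V·D/ν = 3.82·0.103/1.00e-06 = 393460 → turbulent (Re > 4000); f = 0.316/Re^0.25 = 0.316/393460^0.25 = 0.012617 (Blasius is strictly valid for Re ≲ 1e5; used here as the smooth-pipe estimate the problem specifies)
(b) Darcy-Weisbach: ΔP = f·(L/D)·½ρV²/1000 = 0.012617·(71/0.103)·½·1000·3.82²/1000 = 63.46 kPa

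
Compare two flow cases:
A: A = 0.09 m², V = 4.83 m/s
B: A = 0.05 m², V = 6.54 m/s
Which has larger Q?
Q(A) = 434.7 L/s, Q(B) = 327 L/s. Answer: A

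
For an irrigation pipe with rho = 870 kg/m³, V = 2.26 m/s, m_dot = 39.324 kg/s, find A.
Formula: \dot{m} = \rho A V
Substituting knowns: 39.324 = 870·A·2.26
Solving for A: A = 39.324/(870·2.26) = 0.02 m²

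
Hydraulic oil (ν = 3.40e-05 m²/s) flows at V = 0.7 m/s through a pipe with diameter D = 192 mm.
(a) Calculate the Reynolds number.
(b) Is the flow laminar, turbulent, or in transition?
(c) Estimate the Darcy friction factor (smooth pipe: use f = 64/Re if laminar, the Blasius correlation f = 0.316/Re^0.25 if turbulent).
(a) Re = V·D/ν = 0.7·0.192/3.40e-05 = 3952.9
(b) Flow regime: transition (2300 ≤ Re ≤ 4000)
(c) Friction factor: f ≈ 0.04 (transitional regime, no simple correlation)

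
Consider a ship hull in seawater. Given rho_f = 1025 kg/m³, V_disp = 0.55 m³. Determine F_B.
Formula: F_B = \rho_f g V_{disp}
F_B = 1025·9.81·0.55 = 5530 N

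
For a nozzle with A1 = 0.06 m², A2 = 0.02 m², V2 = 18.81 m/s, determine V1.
Formula: V_2 = \frac{A_1 V_1}{A_2}
Substituting knowns: 18.81 = 0.06·V1/0.02
Solving for V1: V1 = 18.81·0.02/0.06 = 6.27 m/s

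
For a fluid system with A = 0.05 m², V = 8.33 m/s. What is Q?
Formula: Q = A V
Q = 0.05·8.33·1000 = 416.5 L/s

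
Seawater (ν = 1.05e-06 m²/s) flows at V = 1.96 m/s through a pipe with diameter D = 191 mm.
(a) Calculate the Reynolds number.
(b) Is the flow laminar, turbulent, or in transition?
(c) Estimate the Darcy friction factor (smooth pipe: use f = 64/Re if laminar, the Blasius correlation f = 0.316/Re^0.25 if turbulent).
(a) Re = V·D/ν = 1.96·0.191/1.05e-06 = 356530
(b) Flow regime: turbulent (Re > 4000)
(c) Friction factor: f = 0.316/Re^0.25 = 0.316/356530^0.25 = 0.01293 (Blasius is strictly valid for Re ≲ 1e5; used here as the smooth-pipe estimate the problem specifies)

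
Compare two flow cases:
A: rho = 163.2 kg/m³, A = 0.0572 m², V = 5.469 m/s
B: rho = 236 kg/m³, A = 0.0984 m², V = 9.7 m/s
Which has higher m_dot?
m_dot(A) = 51.05 kg/s, m_dot(B) = 225.3 kg/s. Answer: B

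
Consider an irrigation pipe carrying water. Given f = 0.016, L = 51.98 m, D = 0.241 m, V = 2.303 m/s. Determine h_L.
Formula: h_L = f \frac{L}{D} \frac{V^2}{2g}
h_L = 0.016·(51.98/0.241)·2.303²/(2·9.81) = 0.9329 m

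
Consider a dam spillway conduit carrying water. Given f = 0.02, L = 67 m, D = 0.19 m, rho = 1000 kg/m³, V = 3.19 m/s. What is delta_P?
Formula: \Delta P = f \frac{L}{D} \frac{\rho V^2}{2}
delta_P = 0.02·(67/0.19)·0.5·1000·3.19²/1000 = 35.88 kPa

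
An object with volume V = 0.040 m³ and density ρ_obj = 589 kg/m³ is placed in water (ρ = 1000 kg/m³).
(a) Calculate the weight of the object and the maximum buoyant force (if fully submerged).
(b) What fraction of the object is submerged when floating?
(a) W=rho_obj*g*V=589*9.81*0.040=231.1 N; F_B(max)=rho*g*V=1000*9.81*0.040=392.4 N
(b) Floating fraction=rho_obj/rho=589/1000=0.589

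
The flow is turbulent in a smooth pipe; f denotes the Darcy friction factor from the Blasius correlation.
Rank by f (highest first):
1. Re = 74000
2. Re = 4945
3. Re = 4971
Case 1: f = 0.01916
Case 2: f = 0.03768
Case 3: f = 0.03763
Ranking (highest first): 2, 3, 1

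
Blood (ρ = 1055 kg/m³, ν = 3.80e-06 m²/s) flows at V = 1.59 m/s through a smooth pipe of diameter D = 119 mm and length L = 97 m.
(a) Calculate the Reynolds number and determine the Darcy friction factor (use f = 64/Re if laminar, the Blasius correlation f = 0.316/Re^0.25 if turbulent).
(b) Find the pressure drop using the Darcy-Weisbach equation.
(a) Re = V·D/ν = 1.59·0.119/3.80e-06 = 49792 → turbulent (Re > 4000); f = 0.316/Re^0.25 = 0.316/49792^0.25 = 0.021154
(b) Darcy-Weisbach: ΔP = f·(L/D)·½ρV²/1000 = 0.021154·(97/0.119)·½·1055·1.59²/1000 = 23 kPa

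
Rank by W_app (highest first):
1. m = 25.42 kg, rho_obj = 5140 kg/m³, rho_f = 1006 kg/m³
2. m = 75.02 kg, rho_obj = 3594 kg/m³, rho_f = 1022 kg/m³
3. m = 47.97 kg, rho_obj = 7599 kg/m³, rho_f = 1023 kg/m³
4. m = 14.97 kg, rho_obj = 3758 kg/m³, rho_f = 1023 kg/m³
Case 1: W_app = 200.6 N
Case 2: W_app = 526.7 N
Case 3: W_app = 407.2 N
Case 4: W_app = 106.9 N
Ranking (highest first): 2, 3, 1, 4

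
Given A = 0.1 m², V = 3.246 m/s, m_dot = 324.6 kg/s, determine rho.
Formula: \dot{m} = \rho A V
Substituting knowns: 324.6 = rho·0.1·3.246
Solving for rho: rho = 324.6/(0.1·3.246) = 1000 kg/m³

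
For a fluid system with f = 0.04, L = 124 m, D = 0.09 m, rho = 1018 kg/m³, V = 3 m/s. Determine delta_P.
Formula: \Delta P = f \frac{L}{D} \frac{\rho V^2}{2}
delta_P = 0.04·(124/0.09)·0.5·1018·3²/1000 = 252.5 kPa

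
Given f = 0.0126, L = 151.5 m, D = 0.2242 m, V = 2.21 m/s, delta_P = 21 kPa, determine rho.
Formula: \Delta P = f \frac{L}{D} \frac{\rho V^2}{2}
Substituting knowns: 21 = 0.0126·(151.5/0.2242)·0.5·rho·2.21²/1000
Solving for rho: rho = (21·1000)/(0.0126·(151.5/0.2242)·0.5·2.21²) = 1010 kg/m³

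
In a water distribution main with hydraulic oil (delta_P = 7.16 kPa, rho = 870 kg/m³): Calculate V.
Formula: V = \sqrt{\frac{2 \Delta P}{\rho}}
V = √(2·(7.16·1000)/870) = 4.057 m/s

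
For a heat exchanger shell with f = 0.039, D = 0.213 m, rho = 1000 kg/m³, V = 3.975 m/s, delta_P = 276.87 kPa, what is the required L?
Formula: \Delta P = f \frac{L}{D} \frac{\rho V^2}{2}
Substituting knowns: 276.87 = 0.039·(L/0.213)·0.5·1000·3.975²/1000
Solving for L: L = (276.87·1000)·0.213/(0.039·0.5·1000·3.975²) = 191.4 m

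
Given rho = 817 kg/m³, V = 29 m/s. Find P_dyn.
Formula: P_{dyn} = \frac{1}{2} \rho V^2
P_dyn = 0.5·817·29²/1000 = 343.5 kPa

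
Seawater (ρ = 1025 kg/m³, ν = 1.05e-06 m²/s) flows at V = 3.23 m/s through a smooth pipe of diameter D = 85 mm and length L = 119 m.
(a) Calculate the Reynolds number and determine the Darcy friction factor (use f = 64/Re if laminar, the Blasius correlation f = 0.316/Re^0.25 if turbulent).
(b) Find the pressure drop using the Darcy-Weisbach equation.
(a) Re = V·D/ν = 3.23·0.085/1.05e-06 = 261480 → turbulent (Re > 4000); f = 0.316/Re^0.25 = 0.316/261480^0.25 = 0.013974 (Blasius is strictly valid for Re ≲ 1e5; used here as the smooth-pipe estimate the problem specifies)
(b) Darcy-Weisbach: ΔP = f·(L/D)·½ρV²/1000 = 0.013974·(119/0.085)·½·1025·3.23²/1000 = 104.6 kPa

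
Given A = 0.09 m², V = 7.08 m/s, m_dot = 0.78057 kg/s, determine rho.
Formula: \dot{m} = \rho A V
Substituting knowns: 0.78057 = rho·0.09·7.08
Solving for rho: rho = 0.78057/(0.09·7.08) = 1.225 kg/m³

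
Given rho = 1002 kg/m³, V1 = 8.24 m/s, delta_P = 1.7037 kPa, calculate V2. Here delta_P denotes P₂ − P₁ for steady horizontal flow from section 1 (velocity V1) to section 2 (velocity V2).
Formula: \Delta P = \frac{1}{2} \rho (V_1^2 - V_2^2)
Substituting knowns: 1.7037 = 0.5·1002·(8.24² − V2²)/1000
Solving for V2: V2 = √(8.24² − 2·(1.7037·1000)/1002) = 8.031 m/s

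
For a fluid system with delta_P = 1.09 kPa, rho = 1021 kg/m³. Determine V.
Formula: V = \sqrt{\frac{2 \Delta P}{\rho}}
V = √(2·(1.09·1000)/1021) = 1.461 m/s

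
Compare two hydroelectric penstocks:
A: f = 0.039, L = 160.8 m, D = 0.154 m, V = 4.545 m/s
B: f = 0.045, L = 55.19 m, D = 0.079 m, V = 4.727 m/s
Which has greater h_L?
h_L(A) = 42.87 m, h_L(B) = 35.8 m. Answer: A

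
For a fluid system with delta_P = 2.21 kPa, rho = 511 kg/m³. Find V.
Formula: V = \sqrt{\frac{2 \Delta P}{\rho}}
V = √(2·(2.21·1000)/511) = 2.941 m/s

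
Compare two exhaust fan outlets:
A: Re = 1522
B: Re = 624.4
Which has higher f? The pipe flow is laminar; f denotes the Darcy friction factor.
f(A) = 0.04205, f(B) = 0.1025. Answer: B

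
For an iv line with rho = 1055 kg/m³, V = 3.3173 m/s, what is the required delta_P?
Formula: V = \sqrt{\frac{2 \Delta P}{\rho}}
Substituting knowns: 3.3173 = √(2·(delta_P·1000)/1055)
Solving for delta_P: delta_P = 3.3173²·1055/2/1000 = 5.805 kPa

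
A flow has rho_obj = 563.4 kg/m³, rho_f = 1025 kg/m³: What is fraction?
Formula: f_{sub} = \frac{\rho_{obj}}{\rho_f}
fraction = 563.4/1025 = 0.5497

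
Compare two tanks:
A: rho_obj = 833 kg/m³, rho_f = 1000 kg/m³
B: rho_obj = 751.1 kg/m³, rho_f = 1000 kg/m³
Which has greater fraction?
fraction(A) = 0.833, fraction(B) = 0.7511. Answer: A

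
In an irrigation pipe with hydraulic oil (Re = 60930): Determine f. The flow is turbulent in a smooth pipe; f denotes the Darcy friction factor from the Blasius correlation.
Formula: f = \frac{0.316}{Re^{0.25}}
f = 0.316/60930^0.25 = 0.02011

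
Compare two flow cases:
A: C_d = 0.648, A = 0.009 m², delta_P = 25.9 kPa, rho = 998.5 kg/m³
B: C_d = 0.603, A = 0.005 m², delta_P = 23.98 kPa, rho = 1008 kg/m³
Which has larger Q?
Q(A) = 42.01 L/s, Q(B) = 20.8 L/s. Answer: A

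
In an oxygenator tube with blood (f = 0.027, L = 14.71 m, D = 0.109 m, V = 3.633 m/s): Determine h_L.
Formula: h_L = f \frac{L}{D} \frac{V^2}{2g}
h_L = 0.027·(14.71/0.109)·3.633²/(2·9.81) = 2.451 m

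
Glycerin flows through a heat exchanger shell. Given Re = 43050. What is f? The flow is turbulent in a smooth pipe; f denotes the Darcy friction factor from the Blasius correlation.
Formula: f = \frac{0.316}{Re^{0.25}}
f = 0.316/43050^0.25 = 0.02194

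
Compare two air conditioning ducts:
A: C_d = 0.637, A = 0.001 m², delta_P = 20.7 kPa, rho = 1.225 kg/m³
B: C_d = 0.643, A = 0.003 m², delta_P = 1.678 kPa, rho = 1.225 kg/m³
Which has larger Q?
Q(A) = 117.1 L/s, Q(B) = 101 L/s. Answer: A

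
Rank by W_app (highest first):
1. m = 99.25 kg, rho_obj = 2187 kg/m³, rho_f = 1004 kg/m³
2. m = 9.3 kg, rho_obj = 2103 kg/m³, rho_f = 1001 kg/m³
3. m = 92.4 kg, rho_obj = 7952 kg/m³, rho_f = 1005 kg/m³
Case 1: W_app = 526.7 N
Case 2: W_app = 47.81 N
Case 3: W_app = 791.9 N
Ranking (highest first): 3, 1, 2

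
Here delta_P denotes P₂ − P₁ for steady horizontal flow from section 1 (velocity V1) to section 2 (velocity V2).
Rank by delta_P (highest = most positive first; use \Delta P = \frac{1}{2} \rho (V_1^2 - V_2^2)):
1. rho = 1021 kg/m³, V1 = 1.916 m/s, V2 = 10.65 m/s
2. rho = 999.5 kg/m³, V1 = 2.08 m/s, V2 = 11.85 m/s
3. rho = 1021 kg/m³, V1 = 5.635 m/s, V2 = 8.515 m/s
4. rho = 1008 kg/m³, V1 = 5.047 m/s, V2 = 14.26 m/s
Case 1: delta_P = -56.03 kPa
Case 2: delta_P = -68.01 kPa
Case 3: delta_P = -20.8 kPa
Case 4: delta_P = -89.65 kPa
Ranking (highest first): 3, 1, 2, 4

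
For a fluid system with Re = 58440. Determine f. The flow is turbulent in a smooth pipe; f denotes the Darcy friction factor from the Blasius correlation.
Formula: f = \frac{0.316}{Re^{0.25}}
f = 0.316/58440^0.25 = 0.02032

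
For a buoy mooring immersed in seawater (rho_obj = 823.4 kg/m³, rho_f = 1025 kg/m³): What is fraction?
Formula: f_{sub} = \frac{\rho_{obj}}{\rho_f}
fraction = 823.4/1025 = 0.8033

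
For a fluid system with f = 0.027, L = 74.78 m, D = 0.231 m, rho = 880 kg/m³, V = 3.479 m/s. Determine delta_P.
Formula: \Delta P = f \frac{L}{D} \frac{\rho V^2}{2}
delta_P = 0.027·(74.78/0.231)·0.5·880·3.479²/1000 = 46.55 kPa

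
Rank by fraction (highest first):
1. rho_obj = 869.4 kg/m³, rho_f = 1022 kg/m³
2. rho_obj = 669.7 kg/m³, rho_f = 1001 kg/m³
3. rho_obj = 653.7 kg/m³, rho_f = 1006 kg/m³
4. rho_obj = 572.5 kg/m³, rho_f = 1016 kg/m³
Case 1: fraction = 0.8507
Case 2: fraction = 0.669
Case 3: fraction = 0.6498
Case 4: fraction = 0.5635
Ranking (highest first): 1, 2, 3, 4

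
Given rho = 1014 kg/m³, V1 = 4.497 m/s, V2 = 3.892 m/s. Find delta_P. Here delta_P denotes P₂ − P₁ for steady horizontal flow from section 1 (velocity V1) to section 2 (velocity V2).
Formula: \Delta P = \frac{1}{2} \rho (V_1^2 - V_2^2)
delta_P = 0.5·1014·(4.497² − 3.892²)/1000 = 2.573 kPa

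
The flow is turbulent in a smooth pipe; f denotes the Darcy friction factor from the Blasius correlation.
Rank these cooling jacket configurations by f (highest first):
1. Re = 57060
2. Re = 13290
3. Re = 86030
Case 1: f = 0.02045
Case 2: f = 0.02943
Case 3: f = 0.01845
Ranking (highest first): 2, 1, 3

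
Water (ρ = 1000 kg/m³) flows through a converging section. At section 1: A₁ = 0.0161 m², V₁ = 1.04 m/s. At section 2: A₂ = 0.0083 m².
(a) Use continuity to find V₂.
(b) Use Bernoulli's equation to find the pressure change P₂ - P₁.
(a) Continuity: A₁V₁=A₂V₂ -> V₂=A₁V₁/A₂=0.0161*1.04/0.0083=2.02 m/s
(b) Bernoulli: P₂-P₁=0.5*rho*(V₁^2-V₂^2)/1000=0.5*1000*(1.04^2-2.02^2)/1000=-1.499 kPa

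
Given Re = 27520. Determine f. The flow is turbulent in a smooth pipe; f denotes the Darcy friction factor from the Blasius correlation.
Formula: f = \frac{0.316}{Re^{0.25}}
f = 0.316/27520^0.25 = 0.02453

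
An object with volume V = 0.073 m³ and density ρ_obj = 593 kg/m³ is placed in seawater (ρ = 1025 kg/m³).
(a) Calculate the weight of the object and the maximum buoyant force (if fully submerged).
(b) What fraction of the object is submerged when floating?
(a) W=rho_obj*g*V=593*9.81*0.073=424.7 N; F_B(max)=rho*g*V=1025*9.81*0.073=734.0 N
(b) Floating fraction=rho_obj/rho=593/1025=0.579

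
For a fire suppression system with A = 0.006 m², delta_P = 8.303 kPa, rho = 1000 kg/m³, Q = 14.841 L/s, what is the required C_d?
Formula: Q = C_d A \sqrt{\frac{2 \Delta P}{\rho}}
Substituting knowns: 14.841 = C_d·0.006·√(2·(8.303·1000)/1000)·1000
Solving for C_d: C_d = (14.841/1000)/(0.006·√(2·(8.303·1000)/1000)) = 0.607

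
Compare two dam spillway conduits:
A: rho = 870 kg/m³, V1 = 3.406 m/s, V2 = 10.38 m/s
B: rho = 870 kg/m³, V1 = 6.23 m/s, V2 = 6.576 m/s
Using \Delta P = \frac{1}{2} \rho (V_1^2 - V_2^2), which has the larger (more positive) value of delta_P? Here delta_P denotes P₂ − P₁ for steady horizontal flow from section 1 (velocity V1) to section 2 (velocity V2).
delta_P(A) = -41.82 kPa, delta_P(B) = -1.927 kPa. Answer: B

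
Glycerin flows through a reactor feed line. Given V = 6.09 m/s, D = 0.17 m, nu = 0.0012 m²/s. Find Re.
Formula: Re = \frac{V D}{\nu}
Re = 6.09·0.17/0.0012 = 862.8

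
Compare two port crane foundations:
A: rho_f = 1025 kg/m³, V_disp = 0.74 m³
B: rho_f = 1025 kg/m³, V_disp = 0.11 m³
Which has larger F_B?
F_B(A) = 7441 N, F_B(B) = 1106 N. Answer: A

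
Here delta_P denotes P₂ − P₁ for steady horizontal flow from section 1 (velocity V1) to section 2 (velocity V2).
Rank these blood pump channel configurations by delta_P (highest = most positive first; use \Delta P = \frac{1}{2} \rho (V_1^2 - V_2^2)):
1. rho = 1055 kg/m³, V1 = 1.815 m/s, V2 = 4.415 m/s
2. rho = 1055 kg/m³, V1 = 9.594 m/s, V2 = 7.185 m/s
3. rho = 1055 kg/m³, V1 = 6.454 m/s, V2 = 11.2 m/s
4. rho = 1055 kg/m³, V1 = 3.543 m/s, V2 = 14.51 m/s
Case 1: delta_P = -8.544 kPa
Case 2: delta_P = 21.32 kPa
Case 3: delta_P = -44.2 kPa
Case 4: delta_P = -104.4 kPa
Ranking (highest first): 2, 1, 3, 4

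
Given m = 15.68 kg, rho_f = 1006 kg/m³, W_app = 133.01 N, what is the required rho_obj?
Formula: W_{app} = mg\left(1 - \frac{\rho_f}{\rho_{obj}}\right)
Substituting knowns: 133.01 = 15.68·9.81·(1 − 1006/rho_obj)
Solving for rho_obj: rho_obj = 1006/(1 − 133.01/(15.68·9.81)) = 7436 kg/m³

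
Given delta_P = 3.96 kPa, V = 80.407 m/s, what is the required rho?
Formula: V = \sqrt{\frac{2 \Delta P}{\rho}}
Substituting knowns: 80.407 = √(2·(3.96·1000)/rho)
Solving for rho: rho = 2·(3.96·1000)/80.407² = 1.225 kg/m³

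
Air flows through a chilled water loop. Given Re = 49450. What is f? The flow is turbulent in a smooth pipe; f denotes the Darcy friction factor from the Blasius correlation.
Formula: f = \frac{0.316}{Re^{0.25}}
f = 0.316/49450^0.25 = 0.02119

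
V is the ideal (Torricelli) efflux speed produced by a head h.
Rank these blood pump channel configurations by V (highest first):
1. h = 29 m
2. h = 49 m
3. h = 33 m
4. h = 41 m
Case 1: V = 23.85 m/s
Case 2: V = 31.01 m/s
Case 3: V = 25.45 m/s
Case 4: V = 28.36 m/s
Ranking (highest first): 2, 4, 3, 1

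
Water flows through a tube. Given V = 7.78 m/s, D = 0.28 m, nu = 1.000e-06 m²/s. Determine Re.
Formula: Re = \frac{V D}{\nu}
Re = 7.78·0.28/1.000e-06 = 2.178e+06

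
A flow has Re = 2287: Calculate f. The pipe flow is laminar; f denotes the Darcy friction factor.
Formula: f = \frac{64}{Re}
f = 64/2287 = 0.02798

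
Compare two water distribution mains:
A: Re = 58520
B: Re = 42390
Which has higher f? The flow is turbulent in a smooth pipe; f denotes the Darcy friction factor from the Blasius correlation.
f(A) = 0.02032, f(B) = 0.02202. Answer: B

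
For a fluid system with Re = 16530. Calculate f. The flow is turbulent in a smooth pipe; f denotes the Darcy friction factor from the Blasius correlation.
Formula: f = \frac{0.316}{Re^{0.25}}
f = 0.316/16530^0.25 = 0.02787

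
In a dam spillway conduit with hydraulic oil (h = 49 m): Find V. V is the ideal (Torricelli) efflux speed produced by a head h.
Formula: V = \sqrt{2 g h}
V = √(2·9.81·49) = 31.01 m/s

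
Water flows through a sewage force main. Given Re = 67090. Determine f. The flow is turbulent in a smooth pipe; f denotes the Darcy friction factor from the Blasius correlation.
Formula: f = \frac{0.316}{Re^{0.25}}
f = 0.316/67090^0.25 = 0.01963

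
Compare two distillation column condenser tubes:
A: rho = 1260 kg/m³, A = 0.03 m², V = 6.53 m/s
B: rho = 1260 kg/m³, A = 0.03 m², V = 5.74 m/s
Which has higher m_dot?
m_dot(A) = 246.8 kg/s, m_dot(B) = 217 kg/s. Answer: A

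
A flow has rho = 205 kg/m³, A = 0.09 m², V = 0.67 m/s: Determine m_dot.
Formula: \dot{m} = \rho A V
m_dot = 205·0.09·0.67 = 12.36 kg/s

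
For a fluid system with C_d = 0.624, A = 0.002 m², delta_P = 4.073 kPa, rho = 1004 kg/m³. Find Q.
Formula: Q = C_d A \sqrt{\frac{2 \Delta P}{\rho}}
Q = 0.624·0.002·√(2·(4.073·1000)/1004)·1000 = 3.555 L/s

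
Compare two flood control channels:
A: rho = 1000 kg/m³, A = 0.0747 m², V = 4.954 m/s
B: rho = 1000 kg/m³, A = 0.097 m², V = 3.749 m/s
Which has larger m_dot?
m_dot(A) = 370.1 kg/s, m_dot(B) = 363.7 kg/s. Answer: A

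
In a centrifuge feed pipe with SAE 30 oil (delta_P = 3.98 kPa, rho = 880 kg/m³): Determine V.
Formula: V = \sqrt{\frac{2 \Delta P}{\rho}}
V = √(2·(3.98·1000)/880) = 3.008 m/s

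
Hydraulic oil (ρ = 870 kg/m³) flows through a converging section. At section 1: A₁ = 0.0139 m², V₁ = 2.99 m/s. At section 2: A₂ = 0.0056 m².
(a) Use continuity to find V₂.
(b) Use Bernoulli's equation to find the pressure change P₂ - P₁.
(a) Continuity: A₁V₁=A₂V₂ -> V₂=A₁V₁/A₂=0.0139*2.99/0.0056=7.42 m/s
(b) Bernoulli: P₂-P₁=0.5*rho*(V₁^2-V₂^2)/1000=0.5*870*(2.99^2-7.42^2)/1000=-20.06 kPa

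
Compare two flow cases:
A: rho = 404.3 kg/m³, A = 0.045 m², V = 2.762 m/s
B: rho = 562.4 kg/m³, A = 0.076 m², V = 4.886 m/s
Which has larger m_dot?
m_dot(A) = 50.25 kg/s, m_dot(B) = 208.8 kg/s. Answer: B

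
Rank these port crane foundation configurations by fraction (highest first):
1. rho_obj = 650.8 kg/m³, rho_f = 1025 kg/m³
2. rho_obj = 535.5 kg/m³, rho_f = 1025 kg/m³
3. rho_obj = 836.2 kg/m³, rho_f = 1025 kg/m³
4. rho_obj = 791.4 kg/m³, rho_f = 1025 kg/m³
Case 1: fraction = 0.6349
Case 2: fraction = 0.5224
Case 3: fraction = 0.8158
Case 4: fraction = 0.7721
Ranking (highest first): 3, 4, 1, 2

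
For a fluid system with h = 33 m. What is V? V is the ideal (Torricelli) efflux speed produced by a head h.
Formula: V = \sqrt{2 g h}
V = √(2·9.81·33) = 25.45 m/s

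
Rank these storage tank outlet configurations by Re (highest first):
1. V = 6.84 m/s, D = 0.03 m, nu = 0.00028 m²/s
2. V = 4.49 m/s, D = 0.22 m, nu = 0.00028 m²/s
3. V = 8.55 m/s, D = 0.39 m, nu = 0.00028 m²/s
Case 1: Re = 732.9
Case 2: Re = 3528
Case 3: Re = 11909
Ranking (highest first): 3, 2, 1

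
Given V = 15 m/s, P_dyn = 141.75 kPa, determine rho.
Formula: P_{dyn} = \frac{1}{2} \rho V^2
Substituting knowns: 141.75 = 0.5·rho·15²/1000
Solving for rho: rho = 2·(141.75·1000)/15² = 1260 kg/m³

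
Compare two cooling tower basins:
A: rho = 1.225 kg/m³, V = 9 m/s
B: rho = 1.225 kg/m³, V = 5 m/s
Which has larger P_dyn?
P_dyn(A) = 0.04961 kPa, P_dyn(B) = 0.01531 kPa. Answer: A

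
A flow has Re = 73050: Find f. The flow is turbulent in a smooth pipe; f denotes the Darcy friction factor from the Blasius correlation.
Formula: f = \frac{0.316}{Re^{0.25}}
f = 0.316/73050^0.25 = 0.01922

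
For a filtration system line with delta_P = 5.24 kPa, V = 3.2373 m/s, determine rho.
Formula: V = \sqrt{\frac{2 \Delta P}{\rho}}
Substituting knowns: 3.2373 = √(2·(5.24·1000)/rho)
Solving for rho: rho = 2·(5.24·1000)/3.2373² = 1000 kg/m³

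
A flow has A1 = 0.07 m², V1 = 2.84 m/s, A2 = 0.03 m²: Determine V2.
Formula: V_2 = \frac{A_1 V_1}{A_2}
V2 = 0.07·2.84/0.03 = 6.627 m/s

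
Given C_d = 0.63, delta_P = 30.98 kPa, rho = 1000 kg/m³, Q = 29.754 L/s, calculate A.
Formula: Q = C_d A \sqrt{\frac{2 \Delta P}{\rho}}
Substituting knowns: 29.754 = 0.63·A·√(2·(30.98·1000)/1000)·1000
Solving for A: A = (29.754/1000)/(0.63·√(2·(30.98·1000)/1000)) = 0.006 m²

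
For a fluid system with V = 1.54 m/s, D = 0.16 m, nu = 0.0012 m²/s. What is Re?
Formula: Re = \frac{V D}{\nu}
Re = 1.54·0.16/0.0012 = 205.3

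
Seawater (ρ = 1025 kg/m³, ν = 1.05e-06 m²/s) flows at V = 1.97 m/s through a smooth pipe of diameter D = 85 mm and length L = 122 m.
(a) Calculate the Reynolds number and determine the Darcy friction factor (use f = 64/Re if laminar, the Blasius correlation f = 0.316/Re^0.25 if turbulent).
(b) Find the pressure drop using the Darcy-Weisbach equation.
(a) Re = V·D/ν = 1.97·0.085/1.05e-06 = 159480 → turbulent (Re > 4000); f = 0.316/Re^0.25 = 0.316/159480^0.25 = 0.015813 (Blasius is strictly valid for Re ≲ 1e5; used here as the smooth-pipe estimate the problem specifies)
(b) Darcy-Weisbach: ΔP = f·(L/D)·½ρV²/1000 = 0.015813·(122/0.085)·½·1025·1.97²/1000 = 45.14 kPa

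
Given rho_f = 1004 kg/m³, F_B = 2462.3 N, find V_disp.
Formula: F_B = \rho_f g V_{disp}
Substituting knowns: 2462.3 = 1004·9.81·V_disp
Solving for V_disp: V_disp = 2462.3/(1004·9.81) = 0.25 m³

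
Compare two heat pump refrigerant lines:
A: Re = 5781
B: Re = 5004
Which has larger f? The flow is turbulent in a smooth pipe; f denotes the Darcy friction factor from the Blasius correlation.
f(A) = 0.03624, f(B) = 0.03757. Answer: B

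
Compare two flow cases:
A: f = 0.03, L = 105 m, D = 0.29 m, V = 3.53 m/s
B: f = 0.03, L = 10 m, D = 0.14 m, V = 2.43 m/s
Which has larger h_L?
h_L(A) = 6.899 m, h_L(B) = 0.6449 m. Answer: A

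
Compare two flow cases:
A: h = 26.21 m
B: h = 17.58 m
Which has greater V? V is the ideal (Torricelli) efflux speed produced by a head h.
V(A) = 22.68 m/s, V(B) = 18.57 m/s. Answer: A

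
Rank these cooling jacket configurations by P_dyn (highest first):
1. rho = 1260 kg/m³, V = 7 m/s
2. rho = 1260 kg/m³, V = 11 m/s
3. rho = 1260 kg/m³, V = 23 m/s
Case 1: P_dyn = 30.87 kPa
Case 2: P_dyn = 76.23 kPa
Case 3: P_dyn = 333.3 kPa
Ranking (highest first): 3, 2, 1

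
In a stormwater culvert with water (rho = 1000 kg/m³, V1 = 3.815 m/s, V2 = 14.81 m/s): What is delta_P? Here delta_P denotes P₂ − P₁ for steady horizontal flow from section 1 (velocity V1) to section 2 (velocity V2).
Formula: \Delta P = \frac{1}{2} \rho (V_1^2 - V_2^2)
delta_P = 0.5·1000·(3.815² − 14.81²)/1000 = -102.4 kPa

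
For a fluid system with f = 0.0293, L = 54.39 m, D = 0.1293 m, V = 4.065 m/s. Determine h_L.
Formula: h_L = f \frac{L}{D} \frac{V^2}{2g}
h_L = 0.0293·(54.39/0.1293)·4.065²/(2·9.81) = 10.38 m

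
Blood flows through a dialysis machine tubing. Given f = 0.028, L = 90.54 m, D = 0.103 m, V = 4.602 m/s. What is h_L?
Formula: h_L = f \frac{L}{D} \frac{V^2}{2g}
h_L = 0.028·(90.54/0.103)·4.602²/(2·9.81) = 26.57 m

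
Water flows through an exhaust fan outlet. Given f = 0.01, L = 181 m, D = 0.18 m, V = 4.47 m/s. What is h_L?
Formula: h_L = f \frac{L}{D} \frac{V^2}{2g}
h_L = 0.01·(181/0.18)·4.47²/(2·9.81) = 10.24 m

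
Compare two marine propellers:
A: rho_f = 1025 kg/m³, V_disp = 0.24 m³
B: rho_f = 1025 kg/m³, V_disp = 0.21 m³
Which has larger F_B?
F_B(A) = 2413 N, F_B(B) = 2112 N. Answer: A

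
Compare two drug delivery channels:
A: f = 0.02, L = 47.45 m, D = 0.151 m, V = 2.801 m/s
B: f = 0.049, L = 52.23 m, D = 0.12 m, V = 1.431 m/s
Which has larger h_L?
h_L(A) = 2.513 m, h_L(B) = 2.226 m. Answer: A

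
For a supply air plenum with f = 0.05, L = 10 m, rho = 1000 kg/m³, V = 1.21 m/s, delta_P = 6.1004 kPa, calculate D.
Formula: \Delta P = f \frac{L}{D} \frac{\rho V^2}{2}
Substituting knowns: 6.1004 = 0.05·(10/D)·0.5·1000·1.21²/1000
Solving for D: D = 0.05·10·0.5·1000·1.21²/(6.1004·1000) = 0.06 m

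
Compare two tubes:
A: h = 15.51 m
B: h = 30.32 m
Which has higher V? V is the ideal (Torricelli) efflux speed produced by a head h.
V(A) = 17.44 m/s, V(B) = 24.39 m/s. Answer: B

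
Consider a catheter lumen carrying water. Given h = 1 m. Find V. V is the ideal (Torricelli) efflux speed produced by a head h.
Formula: V = \sqrt{2 g h}
V = √(2·9.81·1) = 4.429 m/s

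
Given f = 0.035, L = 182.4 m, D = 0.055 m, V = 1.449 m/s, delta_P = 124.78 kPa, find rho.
Formula: \Delta P = f \frac{L}{D} \frac{\rho V^2}{2}
Substituting knowns: 124.78 = 0.035·(182.4/0.055)·0.5·rho·1.449²/1000
Solving for rho: rho = (124.78·1000)/(0.035·(182.4/0.055)·0.5·1.449²) = 1024 kg/m³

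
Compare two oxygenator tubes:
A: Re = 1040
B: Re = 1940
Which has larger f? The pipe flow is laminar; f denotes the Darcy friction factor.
f(A) = 0.06154, f(B) = 0.03299. Answer: A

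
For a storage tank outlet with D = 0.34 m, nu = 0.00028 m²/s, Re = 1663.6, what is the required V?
Formula: Re = \frac{V D}{\nu}
Substituting knowns: 1663.6 = V·0.34/0.00028
Solving for V: V = 1663.6·0.00028/0.34 = 1.37 m/s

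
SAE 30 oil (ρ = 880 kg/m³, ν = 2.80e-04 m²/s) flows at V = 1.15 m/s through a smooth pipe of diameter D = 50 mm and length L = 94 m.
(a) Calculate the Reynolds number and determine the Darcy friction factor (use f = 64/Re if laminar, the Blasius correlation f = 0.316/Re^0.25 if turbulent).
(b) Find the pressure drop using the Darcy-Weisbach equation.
(a) Re = V·D/ν = 1.15·0.05/2.80e-04 = 205.36 → laminar (Re < 2300); f = 64/Re = 64/205.36 = 0.31165
(b) Darcy-Weisbach: ΔP = f·(L/D)·½ρV²/1000 = 0.31165·(94/0.050)·½·880·1.15²/1000 = 340.9 kPa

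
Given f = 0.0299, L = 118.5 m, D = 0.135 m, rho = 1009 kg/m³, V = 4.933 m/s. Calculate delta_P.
Formula: \Delta P = f \frac{L}{D} \frac{\rho V^2}{2}
delta_P = 0.0299·(118.5/0.135)·0.5·1009·4.933²/1000 = 322.2 kPa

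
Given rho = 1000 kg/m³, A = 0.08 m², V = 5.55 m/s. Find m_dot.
Formula: \dot{m} = \rho A V
m_dot = 1000·0.08·5.55 = 444 kg/s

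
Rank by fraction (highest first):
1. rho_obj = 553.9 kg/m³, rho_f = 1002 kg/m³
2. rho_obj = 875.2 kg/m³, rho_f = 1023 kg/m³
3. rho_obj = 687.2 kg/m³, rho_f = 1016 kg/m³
Case 1: fraction = 0.5528
Case 2: fraction = 0.8555
Case 3: fraction = 0.6764
Ranking (highest first): 2, 3, 1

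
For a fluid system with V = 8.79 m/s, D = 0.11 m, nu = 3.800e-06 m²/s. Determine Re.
Formula: Re = \frac{V D}{\nu}
Re = 8.79·0.11/3.800e-06 = 254447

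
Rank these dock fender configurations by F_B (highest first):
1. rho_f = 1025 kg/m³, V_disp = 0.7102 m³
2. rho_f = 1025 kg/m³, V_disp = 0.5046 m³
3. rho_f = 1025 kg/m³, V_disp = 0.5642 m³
Case 1: F_B = 7141 N
Case 2: F_B = 5074 N
Case 3: F_B = 5673 N
Ranking (highest first): 1, 3, 2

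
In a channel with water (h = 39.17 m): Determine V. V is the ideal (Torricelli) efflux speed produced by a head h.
Formula: V = \sqrt{2 g h}
V = √(2·9.81·39.17) = 27.72 m/s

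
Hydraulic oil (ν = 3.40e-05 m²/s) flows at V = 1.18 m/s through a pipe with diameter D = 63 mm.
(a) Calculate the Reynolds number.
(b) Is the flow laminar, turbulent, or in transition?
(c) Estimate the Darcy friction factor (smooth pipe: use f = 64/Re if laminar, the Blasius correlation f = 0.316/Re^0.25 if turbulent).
(a) Re = V·D/ν = 1.18·0.063/3.40e-05 = 2186.5
(b) Flow regime: laminar (Re < 2300)
(c) Friction factor: f = 64/Re = 64/2186.5 = 0.02927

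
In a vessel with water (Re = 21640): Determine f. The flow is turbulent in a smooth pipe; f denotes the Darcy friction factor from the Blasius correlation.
Formula: f = \frac{0.316}{Re^{0.25}}
f = 0.316/21640^0.25 = 0.02605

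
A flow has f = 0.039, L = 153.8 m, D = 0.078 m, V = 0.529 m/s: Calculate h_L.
Formula: h_L = f \frac{L}{D} \frac{V^2}{2g}
h_L = 0.039·(153.8/0.078)·0.529²/(2·9.81) = 1.097 m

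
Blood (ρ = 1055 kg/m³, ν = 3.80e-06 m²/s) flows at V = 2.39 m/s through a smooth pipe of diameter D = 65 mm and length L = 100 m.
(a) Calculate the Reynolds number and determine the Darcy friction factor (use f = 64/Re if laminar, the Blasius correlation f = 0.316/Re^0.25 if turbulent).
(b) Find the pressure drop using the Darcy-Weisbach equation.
(a) Re = V·D/ν = 2.39·0.065/3.80e-06 = 40882 → turbulent (Re > 4000); f = 0.316/Re^0.25 = 0.316/40882^0.25 = 0.022223
(b) Darcy-Weisbach: ΔP = f·(L/D)·½ρV²/1000 = 0.022223·(100/0.065)·½·1055·2.39²/1000 = 103 kPa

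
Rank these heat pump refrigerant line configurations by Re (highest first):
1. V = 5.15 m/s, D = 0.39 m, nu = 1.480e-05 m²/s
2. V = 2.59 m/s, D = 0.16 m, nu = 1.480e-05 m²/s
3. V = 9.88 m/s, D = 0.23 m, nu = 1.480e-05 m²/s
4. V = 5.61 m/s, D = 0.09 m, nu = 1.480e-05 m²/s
Case 1: Re = 135709
Case 2: Re = 28000
Case 3: Re = 153541
Case 4: Re = 34115
Ranking (highest first): 3, 1, 4, 2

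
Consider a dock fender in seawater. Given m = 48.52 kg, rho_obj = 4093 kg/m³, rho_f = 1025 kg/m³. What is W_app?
Formula: W_{app} = mg\left(1 - \frac{\rho_f}{\rho_{obj}}\right)
W_app = 48.52·9.81·(1 − 1025/4093) = 356.8 N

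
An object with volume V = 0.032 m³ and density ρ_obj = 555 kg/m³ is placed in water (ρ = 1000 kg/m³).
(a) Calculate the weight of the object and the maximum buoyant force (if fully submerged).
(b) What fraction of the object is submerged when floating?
(a) W=rho_obj*g*V=555*9.81*0.032=174.2 N; F_B(max)=rho*g*V=1000*9.81*0.032=313.9 N
(b) Floating fraction=rho_obj/rho=555/1000=0.555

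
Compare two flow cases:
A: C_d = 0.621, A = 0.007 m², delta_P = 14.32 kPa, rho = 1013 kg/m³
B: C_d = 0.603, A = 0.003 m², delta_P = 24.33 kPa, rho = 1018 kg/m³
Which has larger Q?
Q(A) = 23.11 L/s, Q(B) = 12.51 L/s. Answer: A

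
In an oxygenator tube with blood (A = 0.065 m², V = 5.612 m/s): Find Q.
Formula: Q = A V
Q = 0.065·5.612·1000 = 364.8 L/s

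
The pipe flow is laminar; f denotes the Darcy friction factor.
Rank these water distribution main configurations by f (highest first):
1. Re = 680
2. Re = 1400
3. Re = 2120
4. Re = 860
Case 1: f = 0.09412
Case 2: f = 0.04571
Case 3: f = 0.03019
Case 4: f = 0.07442
Ranking (highest first): 1, 4, 2, 3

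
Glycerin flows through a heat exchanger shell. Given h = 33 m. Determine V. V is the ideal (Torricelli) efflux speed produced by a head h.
Formula: V = \sqrt{2 g h}
V = √(2·9.81·33) = 25.45 m/s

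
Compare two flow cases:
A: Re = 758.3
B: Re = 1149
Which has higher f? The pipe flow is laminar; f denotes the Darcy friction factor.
f(A) = 0.0844, f(B) = 0.0557. Answer: A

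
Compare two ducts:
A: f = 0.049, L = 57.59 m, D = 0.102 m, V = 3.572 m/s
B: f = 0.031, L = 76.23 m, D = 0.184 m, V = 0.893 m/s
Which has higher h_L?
h_L(A) = 17.99 m, h_L(B) = 0.522 m. Answer: A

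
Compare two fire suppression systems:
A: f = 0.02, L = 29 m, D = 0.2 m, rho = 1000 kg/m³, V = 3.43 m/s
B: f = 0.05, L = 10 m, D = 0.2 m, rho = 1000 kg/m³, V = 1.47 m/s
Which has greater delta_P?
delta_P(A) = 17.06 kPa, delta_P(B) = 2.701 kPa. Answer: A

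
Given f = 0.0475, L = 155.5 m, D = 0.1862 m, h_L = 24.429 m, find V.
Formula: h_L = f \frac{L}{D} \frac{V^2}{2g}
Substituting knowns: 24.429 = 0.0475·(155.5/0.1862)·V²/(2·9.81)
Solving for V: V = √(24.429·2·9.81/(0.0475·(155.5/0.1862))) = 3.476 m/s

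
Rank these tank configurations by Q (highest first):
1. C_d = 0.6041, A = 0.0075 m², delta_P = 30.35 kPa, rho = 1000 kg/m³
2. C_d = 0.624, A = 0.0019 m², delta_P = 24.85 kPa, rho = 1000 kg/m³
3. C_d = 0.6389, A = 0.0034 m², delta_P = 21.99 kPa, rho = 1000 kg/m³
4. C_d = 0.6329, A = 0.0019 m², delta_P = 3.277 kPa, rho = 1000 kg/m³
Case 1: Q = 35.3 L/s
Case 2: Q = 8.358 L/s
Case 3: Q = 14.41 L/s
Case 4: Q = 3.079 L/s
Ranking (highest first): 1, 3, 2, 4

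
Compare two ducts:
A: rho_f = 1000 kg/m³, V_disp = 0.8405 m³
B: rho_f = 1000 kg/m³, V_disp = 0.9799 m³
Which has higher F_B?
F_B(A) = 8245 N, F_B(B) = 9613 N. Answer: B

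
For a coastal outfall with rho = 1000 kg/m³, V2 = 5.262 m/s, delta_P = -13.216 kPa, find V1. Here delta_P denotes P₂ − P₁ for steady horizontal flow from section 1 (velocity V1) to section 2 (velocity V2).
Formula: \Delta P = \frac{1}{2} \rho (V_1^2 - V_2^2)
Substituting knowns: -13.216 = 0.5·1000·(V1² − 5.262²)/1000
Solving for V1: V1 = √(5.262² + 2·(-13.216·1000)/1000) = 1.121 m/s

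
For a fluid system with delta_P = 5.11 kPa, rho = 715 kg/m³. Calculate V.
Formula: V = \sqrt{\frac{2 \Delta P}{\rho}}
V = √(2·(5.11·1000)/715) = 3.781 m/s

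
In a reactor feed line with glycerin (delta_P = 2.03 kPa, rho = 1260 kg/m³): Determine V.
Formula: V = \sqrt{\frac{2 \Delta P}{\rho}}
V = √(2·(2.03·1000)/1260) = 1.795 m/s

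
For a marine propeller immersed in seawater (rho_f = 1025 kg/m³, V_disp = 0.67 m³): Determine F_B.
Formula: F_B = \rho_f g V_{disp}
F_B = 1025·9.81·0.67 = 6737 N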